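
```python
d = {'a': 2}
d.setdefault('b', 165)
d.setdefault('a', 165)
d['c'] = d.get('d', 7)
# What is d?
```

After line 1: d = {'a': 2}
After line 2 (setdefault adds 'b'=165): d = {'a': 2, 'b': 165}
After line 3 (setdefault 'a' no-op, already exists): d = {'a': 2, 'b': 165}
After line 4 (get('d', 7) returns default since 'd' not in d): d = {'a': 2, 'b': 165, 'c': 7}

{'a': 2, 'b': 165, 'c': 7}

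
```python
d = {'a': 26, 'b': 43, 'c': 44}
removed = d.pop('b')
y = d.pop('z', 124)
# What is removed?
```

After line 1: d = {'a': 26, 'b': 43, 'c': 44}
After line 2 (pop 'b' returns 43): d = {'a': 26, 'c': 44}, removed = 43
After line 3 (pop 'z' missing, returns default 124): d = {'a': 26, 'c': 44}, y = 124

43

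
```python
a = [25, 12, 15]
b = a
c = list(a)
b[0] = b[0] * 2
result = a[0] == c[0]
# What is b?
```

After line 1: a = [25, 12, 15]
After line 2 (b = a, alias): a = [25, 12, 15], b = [25, 12, 15]
After line 3 (c = list(a) is a copy, new object): c = [25, 12, 15]
After line 4 (b[0] = 25 * 2 = 50; mutates shared a/b): a = b = [50, 12, 15], c = [25, 12, 15]
After line 5 (a[0] = 50, c[0] = 25; result = False)

[50, 12, 15]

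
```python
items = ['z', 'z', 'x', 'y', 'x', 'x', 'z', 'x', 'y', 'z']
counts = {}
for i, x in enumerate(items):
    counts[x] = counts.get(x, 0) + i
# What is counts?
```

Initial: counts = {}, items = ['z', 'z', 'x', 'y', 'x', 'x', 'z', 'x', 'y', 'z']
i=0, x='z': counts = {'z': 0}
i=1, x='z': counts = {'z': 1}
i=2, x='x': counts = {'z': 1, 'x': 2}
i=3, x='y': counts = {'z': 1, 'x': 2, 'y': 3}
i=4, x='x': counts = {'z': 1, 'x': 6, 'y': 3}
i=5, x='x': counts = {'z': 1, 'x': 11, 'y': 3}
i=6, x='z': counts = {'z': 7, 'x': 11, 'y': 3}
i=7, x='x': counts = {'z': 7, 'x': 18, 'y': 3}
i=8, x='y': counts = {'z': 7, 'x': 18, 'y': 11}
i=9, x='z': counts = {'z': 16, 'x': 18, 'y': 11}

{'z': 16, 'x': 18, 'y': 11}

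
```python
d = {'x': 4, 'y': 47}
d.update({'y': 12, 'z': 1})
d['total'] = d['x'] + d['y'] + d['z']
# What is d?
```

After line 1: d = {'x': 4, 'y': 47}
After line 2 (y overwritten, z added): d = {'x': 4, 'y': 12, 'z': 1}
After line 3 (total = 4 + 12 + 1 = 17): d = {'x': 4, 'y': 12, 'z': 1, 'total': 17}

{'x': 4, 'y': 12, 'z': 1, 'total': 17}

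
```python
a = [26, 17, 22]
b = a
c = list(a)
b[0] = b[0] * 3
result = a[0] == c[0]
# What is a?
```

After line 1: a = [26, 17, 22]
After line 2 (b = a, alias): a = [26, 17, 22], b = [26, 17, 22]
After line 3 (c = list(a) is a copy, new object): c = [26, 17, 22]
After line 4 (b[0] = 26 * 3 = 78; mutates shared a/b): a = b = [78, 17, 22], c = [26, 17, 22]
After line 5 (a[0] = 78, c[0] = 26; result = False)

[78, 17, 22]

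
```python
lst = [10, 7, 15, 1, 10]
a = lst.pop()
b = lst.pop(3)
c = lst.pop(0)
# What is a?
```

After line 1: lst = [10, 7, 15, 1, 10]
After line 2 (pop() -> a = 10): lst = [10, 7, 15, 1]
After line 3 (pop(3) -> b = 1): lst = [10, 7, 15]
After line 4 (pop(0) -> c = 10): lst = [7, 15]

10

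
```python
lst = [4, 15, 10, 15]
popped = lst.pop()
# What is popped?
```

15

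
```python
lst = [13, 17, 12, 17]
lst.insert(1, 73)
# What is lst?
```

[13, 73, 17, 12, 17]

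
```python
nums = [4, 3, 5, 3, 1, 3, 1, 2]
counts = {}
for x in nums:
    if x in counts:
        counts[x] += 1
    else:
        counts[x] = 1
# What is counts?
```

Initial: counts = {}, nums = [4, 3, 5, 3, 1, 3, 1, 2]
See 4: counts = {4: 1}
See 3: counts = {4: 1, 3: 1}
See 5: counts = {4: 1, 3: 1, 5: 1}
See 3: counts = {4: 1, 3: 2, 5: 1}
See 1: counts = {4: 1, 3: 2, 5: 1, 1: 1}
See 3: counts = {4: 1, 3: 3, 5: 1, 1: 1}
See 1: counts = {4: 1, 3: 3, 5: 1, 1: 2}
See 2: counts = {4: 1, 3: 3, 5: 1, 1: 2, 2: 1}

{4: 1, 3: 3, 5: 1, 1: 2, 2: 1}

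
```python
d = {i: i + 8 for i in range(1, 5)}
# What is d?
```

{1: 9, 2: 10, 3: 11, 4: 12}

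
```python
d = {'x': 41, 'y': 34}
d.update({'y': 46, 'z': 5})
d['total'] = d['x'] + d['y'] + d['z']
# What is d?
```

After line 1: d = {'x': 41, 'y': 34}
After line 2 (y overwritten, z added): d = {'x': 41, 'y': 46, 'z': 5}
After line 3 (total = 41 + 46 + 5 = 92): d = {'x': 41, 'y': 46, 'z': 5, 'total': 92}

{'x': 41, 'y': 46, 'z': 5, 'total': 92}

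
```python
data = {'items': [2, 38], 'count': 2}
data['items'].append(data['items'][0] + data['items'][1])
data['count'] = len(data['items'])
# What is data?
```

After line 1: data = {'items': [2, 38], 'count': 2}
After line 2 (append 2 + 38 = 40): data = {'items': [2, 38, 40], 'count': 2}
After line 3 (count = len(items) = 3): data = {'items': [2, 38, 40], 'count': 3}

{'items': [2, 38, 40], 'count': 3}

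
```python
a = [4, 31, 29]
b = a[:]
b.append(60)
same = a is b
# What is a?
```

After line 1: a = [4, 31, 29]
After line 2 (b = a[:] is a shallow copy, new object): a = [4, 31, 29], b = [4, 31, 29]
After line 3 (append only mutates b): a = [4, 31, 29], b = [4, 31, 29, 60]
After line 4 (same = a is b; different objects -> False): same = False

[4, 31, 29]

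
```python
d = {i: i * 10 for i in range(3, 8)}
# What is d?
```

{3: 30, 4: 40, 5: 50, 6: 60, 7: 70}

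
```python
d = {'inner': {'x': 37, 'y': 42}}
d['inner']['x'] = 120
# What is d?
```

After line 1: d = {'inner': {'x': 37, 'y': 42}}
After line 2 (inner x overwritten): d = {'inner': {'x': 120, 'y': 42}}

{'inner': {'x': 120, 'y': 42}}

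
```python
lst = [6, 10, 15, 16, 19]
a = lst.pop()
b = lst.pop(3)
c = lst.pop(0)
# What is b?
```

After line 1: lst = [6, 10, 15, 16, 19]
After line 2 (pop() -> a = 19): lst = [6, 10, 15, 16]
After line 3 (pop(3) -> b = 16): lst = [6, 10, 15]
After line 4 (pop(0) -> c = 6): lst = [10, 15]

16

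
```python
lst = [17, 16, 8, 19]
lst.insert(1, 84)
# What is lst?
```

[17, 84, 16, 8, 19]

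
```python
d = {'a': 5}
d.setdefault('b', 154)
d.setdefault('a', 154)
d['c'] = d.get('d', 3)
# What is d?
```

After line 1: d = {'a': 5}
After line 2 (setdefault adds 'b'=154): d = {'a': 5, 'b': 154}
After line 3 (setdefault 'a' no-op, already exists): d = {'a': 5, 'b': 154}
After line 4 (get('d', 3) returns default since 'd' not in d): d = {'a': 5, 'b': 154, 'c': 3}

{'a': 5, 'b': 154, 'c': 3}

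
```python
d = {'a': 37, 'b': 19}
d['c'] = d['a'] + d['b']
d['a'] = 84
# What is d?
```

After line 1: d = {'a': 37, 'b': 19}
After line 2 (d['c'] = 37 + 19): d = {'a': 37, 'b': 19, 'c': 56}
After line 3: d = {'a': 84, 'b': 19, 'c': 56}

{'a': 84, 'b': 19, 'c': 56}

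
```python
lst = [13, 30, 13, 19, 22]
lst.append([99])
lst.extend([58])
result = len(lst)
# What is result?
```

After line 1: lst = [13, 30, 13, 19, 22]
After line 2 (append adds [99] as single element): lst = [13, 30, 13, 19, 22, [99]]
After line 3 (extend unpacks [58], adds 58): lst = [13, 30, 13, 19, 22, [99], 58]
After line 4: result = len(lst) = 7

7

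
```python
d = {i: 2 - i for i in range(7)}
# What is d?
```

{0: 2, 1: 1, 2: 0, 3: -1, 4: -2, 5: -3, 6: -4}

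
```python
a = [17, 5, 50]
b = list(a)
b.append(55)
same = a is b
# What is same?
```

After line 1: a = [17, 5, 50]
After line 2 (b = list(a) is a shallow copy, new object): a = [17, 5, 50], b = [17, 5, 50]
After line 3 (append only mutates b): a = [17, 5, 50], b = [17, 5, 50, 55]
After line 4 (same = a is b; different objects -> False): same = False

False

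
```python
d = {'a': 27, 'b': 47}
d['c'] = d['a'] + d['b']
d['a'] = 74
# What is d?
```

After line 1: d = {'a': 27, 'b': 47}
After line 2 (d['c'] = 27 + 47): d = {'a': 27, 'b': 47, 'c': 74}
After line 3: d = {'a': 74, 'b': 47, 'c': 74}

{'a': 74, 'b': 47, 'c': 74}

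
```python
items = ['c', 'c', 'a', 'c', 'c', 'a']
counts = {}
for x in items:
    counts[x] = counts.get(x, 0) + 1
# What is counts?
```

Initial: counts = {}, items = ['c', 'c', 'a', 'c', 'c', 'a']
See 'c': counts = {'c': 1}
See 'c': counts = {'c': 2}
See 'a': counts = {'c': 2, 'a': 1}
See 'c': counts = {'c': 3, 'a': 1}
See 'c': counts = {'c': 4, 'a': 1}
See 'a': counts = {'c': 4, 'a': 2}

{'c': 4, 'a': 2}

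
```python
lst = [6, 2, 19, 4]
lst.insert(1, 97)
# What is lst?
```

[6, 97, 2, 19, 4]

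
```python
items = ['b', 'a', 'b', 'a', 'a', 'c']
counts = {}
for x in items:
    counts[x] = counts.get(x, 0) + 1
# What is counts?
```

Initial: counts = {}, items = ['b', 'a', 'b', 'a', 'a', 'c']
See 'b': counts = {'b': 1}
See 'a': counts = {'b': 1, 'a': 1}
See 'b': counts = {'b': 2, 'a': 1}
See 'a': counts = {'b': 2, 'a': 2}
See 'a': counts = {'b': 2, 'a': 3}
See 'c': counts = {'b': 2, 'a': 3, 'c': 1}

{'b': 2, 'a': 3, 'c': 1}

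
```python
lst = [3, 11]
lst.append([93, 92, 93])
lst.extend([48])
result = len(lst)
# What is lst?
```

After line 1: lst = [3, 11]
After line 2 (append adds [93, 92, 93] as single element): lst = [3, 11, [93, 92, 93]]
After line 3 (extend unpacks [48], adds 48): lst = [3, 11, [93, 92, 93], 48]
After line 4: result = len(lst) = 4

[3, 11, [93, 92, 93], 48]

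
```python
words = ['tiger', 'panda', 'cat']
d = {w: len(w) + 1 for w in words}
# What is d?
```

{'tiger': 6, 'panda': 6, 'cat': 4}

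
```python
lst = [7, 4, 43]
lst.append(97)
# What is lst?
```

[7, 4, 43, 97]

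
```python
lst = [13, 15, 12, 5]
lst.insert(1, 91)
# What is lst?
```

[13, 91, 15, 12, 5]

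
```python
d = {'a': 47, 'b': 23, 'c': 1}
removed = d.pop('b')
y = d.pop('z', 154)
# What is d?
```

After line 1: d = {'a': 47, 'b': 23, 'c': 1}
After line 2 (pop 'b' returns 23): d = {'a': 47, 'c': 1}, removed = 23
After line 3 (pop 'z' missing, returns default 154): d = {'a': 47, 'c': 1}, y = 154

{'a': 47, 'c': 1}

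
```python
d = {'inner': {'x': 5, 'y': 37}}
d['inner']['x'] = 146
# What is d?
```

After line 1: d = {'inner': {'x': 5, 'y': 37}}
After line 2 (inner x overwritten): d = {'inner': {'x': 146, 'y': 37}}

{'inner': {'x': 146, 'y': 37}}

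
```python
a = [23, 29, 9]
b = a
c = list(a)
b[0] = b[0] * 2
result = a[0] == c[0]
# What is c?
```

After line 1: a = [23, 29, 9]
After line 2 (b = a, alias): a = [23, 29, 9], b = [23, 29, 9]
After line 3 (c = list(a) is a copy, new object): c = [23, 29, 9]
After line 4 (b[0] = 23 * 2 = 46; mutates shared a/b): a = b = [46, 29, 9], c = [23, 29, 9]
After line 5 (a[0] = 46, c[0] = 23; result = False)

[23, 29, 9]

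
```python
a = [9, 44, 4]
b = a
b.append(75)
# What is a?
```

After line 1: a = [9, 44, 4]
After line 2 (b = a is an alias, same object): a = [9, 44, 4], b = [9, 44, 4]
After line 3 (b.append mutates the shared list): a = [9, 44, 4, 75], b = [9, 44, 4, 75]

[9, 44, 4, 75]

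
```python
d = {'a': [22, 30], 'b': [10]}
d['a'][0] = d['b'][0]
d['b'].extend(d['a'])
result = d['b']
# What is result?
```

After line 1: d = {'a': [22, 30], 'b': [10]}
After line 2 (a[0] = b[0] = 10): d = {'a': [10, 30], 'b': [10]}
After line 3 (b.extend(a) appends [10, 30]): d = {'a': [10, 30], 'b': [10, 10, 30]}
After line 4: result = d['b'] = [10, 10, 30]

[10, 10, 30]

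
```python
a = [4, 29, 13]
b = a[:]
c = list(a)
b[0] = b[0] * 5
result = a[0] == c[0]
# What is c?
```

After line 1: a = [4, 29, 13]
After line 2 (b = a[:], copy): a = [4, 29, 13], b = [4, 29, 13]
After line 3 (c = list(a) is a copy, new object): c = [4, 29, 13]
After line 4 (b[0] = 4 * 5 = 20; only b mutates (copy)): a = [4, 29, 13], b = [20, 29, 13], c = [4, 29, 13]
After line 5 (a[0] = 4, c[0] = 4; result = True)

[4, 29, 13]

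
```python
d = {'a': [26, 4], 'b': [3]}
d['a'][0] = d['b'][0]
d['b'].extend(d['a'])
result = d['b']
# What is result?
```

After line 1: d = {'a': [26, 4], 'b': [3]}
After line 2 (a[0] = b[0] = 3): d = {'a': [3, 4], 'b': [3]}
After line 3 (b.extend(a) appends [3, 4]): d = {'a': [3, 4], 'b': [3, 3, 4]}
After line 4: result = d['b'] = [3, 3, 4]

[3, 3, 4]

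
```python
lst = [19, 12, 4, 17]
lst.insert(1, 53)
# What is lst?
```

[19, 53, 12, 4, 17]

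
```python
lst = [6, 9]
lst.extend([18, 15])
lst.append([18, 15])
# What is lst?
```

After line 1: lst = [6, 9]
After line 2 (extend unpacks [18, 15]): lst = [6, 9, 18, 15]
After line 3 (append adds [18, 15] as single element): lst = [6, 9, 18, 15, [18, 15]]

[6, 9, 18, 15, [18, 15]]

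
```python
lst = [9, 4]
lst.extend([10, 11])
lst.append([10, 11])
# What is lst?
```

After line 1: lst = [9, 4]
After line 2 (extend unpacks [10, 11]): lst = [9, 4, 10, 11]
After line 3 (append adds [10, 11] as single element): lst = [9, 4, 10, 11, [10, 11]]

[9, 4, 10, 11, [10, 11]]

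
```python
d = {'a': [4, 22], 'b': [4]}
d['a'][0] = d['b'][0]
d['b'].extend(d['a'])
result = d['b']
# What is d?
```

After line 1: d = {'a': [4, 22], 'b': [4]}
After line 2 (a[0] = b[0] = 4): d = {'a': [4, 22], 'b': [4]}
After line 3 (b.extend(a) appends [4, 22]): d = {'a': [4, 22], 'b': [4, 4, 22]}
After line 4: result = d['b'] = [4, 4, 22]

{'a': [4, 22], 'b': [4, 4, 22]}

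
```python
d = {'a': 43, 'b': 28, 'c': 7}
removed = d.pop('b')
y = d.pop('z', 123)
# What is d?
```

After line 1: d = {'a': 43, 'b': 28, 'c': 7}
After line 2 (pop 'b' returns 28): d = {'a': 43, 'c': 7}, removed = 28
After line 3 (pop 'z' missing, returns default 123): d = {'a': 43, 'c': 7}, y = 123

{'a': 43, 'c': 7}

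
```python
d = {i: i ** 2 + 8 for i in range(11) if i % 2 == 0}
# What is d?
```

{0: 8, 2: 12, 4: 24, 6: 44, 8: 72, 10: 108}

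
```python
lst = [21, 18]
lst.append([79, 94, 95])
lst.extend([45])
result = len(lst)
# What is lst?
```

After line 1: lst = [21, 18]
After line 2 (append adds [79, 94, 95] as single element): lst = [21, 18, [79, 94, 95]]
After line 3 (extend unpacks [45], adds 45): lst = [21, 18, [79, 94, 95], 45]
After line 4: result = len(lst) = 4

[21, 18, [79, 94, 95], 45]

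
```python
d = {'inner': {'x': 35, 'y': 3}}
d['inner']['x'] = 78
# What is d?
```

After line 1: d = {'inner': {'x': 35, 'y': 3}}
After line 2 (inner x overwritten): d = {'inner': {'x': 78, 'y': 3}}

{'inner': {'x': 78, 'y': 3}}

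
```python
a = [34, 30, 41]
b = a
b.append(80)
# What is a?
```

After line 1: a = [34, 30, 41]
After line 2 (b = a is an alias, same object): a = [34, 30, 41], b = [34, 30, 41]
After line 3 (b.append mutates the shared list): a = [34, 30, 41, 80], b = [34, 30, 41, 80]

[34, 30, 41, 80]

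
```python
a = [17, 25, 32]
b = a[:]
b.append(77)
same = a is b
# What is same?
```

After line 1: a = [17, 25, 32]
After line 2 (b = a[:] is a shallow copy, new object): a = [17, 25, 32], b = [17, 25, 32]
After line 3 (append only mutates b): a = [17, 25, 32], b = [17, 25, 32, 77]
After line 4 (same = a is b; different objects -> False): same = False

False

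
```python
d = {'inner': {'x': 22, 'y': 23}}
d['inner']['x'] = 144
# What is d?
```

After line 1: d = {'inner': {'x': 22, 'y': 23}}
After line 2 (inner x overwritten): d = {'inner': {'x': 144, 'y': 23}}

{'inner': {'x': 144, 'y': 23}}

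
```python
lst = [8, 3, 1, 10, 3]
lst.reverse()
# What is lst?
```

[3, 10, 1, 3, 8]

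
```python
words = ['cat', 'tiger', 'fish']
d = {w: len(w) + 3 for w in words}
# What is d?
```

{'cat': 6, 'tiger': 8, 'fish': 7}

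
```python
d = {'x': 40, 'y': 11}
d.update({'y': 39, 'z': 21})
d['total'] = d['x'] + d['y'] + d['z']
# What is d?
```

After line 1: d = {'x': 40, 'y': 11}
After line 2 (y overwritten, z added): d = {'x': 40, 'y': 39, 'z': 21}
After line 3 (total = 40 + 39 + 21 = 100): d = {'x': 40, 'y': 39, 'z': 21, 'total': 100}

{'x': 40, 'y': 39, 'z': 21, 'total': 100}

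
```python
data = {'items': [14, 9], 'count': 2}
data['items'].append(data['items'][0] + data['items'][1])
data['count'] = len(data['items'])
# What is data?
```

After line 1: data = {'items': [14, 9], 'count': 2}
After line 2 (append 14 + 9 = 23): data = {'items': [14, 9, 23], 'count': 2}
After line 3 (count = len(items) = 3): data = {'items': [14, 9, 23], 'count': 3}

{'items': [14, 9, 23], 'count': 3}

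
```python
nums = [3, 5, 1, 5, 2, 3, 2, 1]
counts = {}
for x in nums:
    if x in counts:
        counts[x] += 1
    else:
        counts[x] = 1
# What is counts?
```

Initial: counts = {}, nums = [3, 5, 1, 5, 2, 3, 2, 1]
See 3: counts = {3: 1}
See 5: counts = {3: 1, 5: 1}
See 1: counts = {3: 1, 5: 1, 1: 1}
See 5: counts = {3: 1, 5: 2, 1: 1}
See 2: counts = {3: 1, 5: 2, 1: 1, 2: 1}
See 3: counts = {3: 2, 5: 2, 1: 1, 2: 1}
See 2: counts = {3: 2, 5: 2, 1: 1, 2: 2}
See 1: counts = {3: 2, 5: 2, 1: 2, 2: 2}

{3: 2, 5: 2, 1: 2, 2: 2}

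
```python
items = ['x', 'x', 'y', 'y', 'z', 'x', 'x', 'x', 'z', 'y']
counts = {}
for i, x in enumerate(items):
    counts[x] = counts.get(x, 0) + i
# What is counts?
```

Initial: counts = {}, items = ['x', 'x', 'y', 'y', 'z', 'x', 'x', 'x', 'z', 'y']
i=0, x='x': counts = {'x': 0}
i=1, x='x': counts = {'x': 1}
i=2, x='y': counts = {'x': 1, 'y': 2}
i=3, x='y': counts = {'x': 1, 'y': 5}
i=4, x='z': counts = {'x': 1, 'y': 5, 'z': 4}
i=5, x='x': counts = {'x': 6, 'y': 5, 'z': 4}
i=6, x='x': counts = {'x': 12, 'y': 5, 'z': 4}
i=7, x='x': counts = {'x': 19, 'y': 5, 'z': 4}
i=8, x='z': counts = {'x': 19, 'y': 5, 'z': 12}
i=9, x='y': counts = {'x': 19, 'y': 14, 'z': 12}

{'x': 19, 'y': 14, 'z': 12}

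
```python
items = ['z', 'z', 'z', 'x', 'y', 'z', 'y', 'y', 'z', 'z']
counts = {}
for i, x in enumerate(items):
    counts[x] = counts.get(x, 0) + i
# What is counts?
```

Initial: counts = {}, items = ['z', 'z', 'z', 'x', 'y', 'z', 'y', 'y', 'z', 'z']
i=0, x='z': counts = {'z': 0}
i=1, x='z': counts = {'z': 1}
i=2, x='z': counts = {'z': 3}
i=3, x='x': counts = {'z': 3, 'x': 3}
i=4, x='y': counts = {'z': 3, 'x': 3, 'y': 4}
i=5, x='z': counts = {'z': 8, 'x': 3, 'y': 4}
i=6, x='y': counts = {'z': 8, 'x': 3, 'y': 10}
i=7, x='y': counts = {'z': 8, 'x': 3, 'y': 17}
i=8, x='z': counts = {'z': 16, 'x': 3, 'y': 17}
i=9, x='z': counts = {'z': 25, 'x': 3, 'y': 17}

{'z': 25, 'x': 3, 'y': 17}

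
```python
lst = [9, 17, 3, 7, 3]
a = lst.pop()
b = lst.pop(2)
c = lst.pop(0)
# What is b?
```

After line 1: lst = [9, 17, 3, 7, 3]
After line 2 (pop() -> a = 3): lst = [9, 17, 3, 7]
After line 3 (pop(2) -> b = 3): lst = [9, 17, 7]
After line 4 (pop(0) -> c = 9): lst = [17, 7]

3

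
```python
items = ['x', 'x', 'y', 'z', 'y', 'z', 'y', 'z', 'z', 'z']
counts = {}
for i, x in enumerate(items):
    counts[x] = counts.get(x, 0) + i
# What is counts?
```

Initial: counts = {}, items = ['x', 'x', 'y', 'z', 'y', 'z', 'y', 'z', 'z', 'z']
i=0, x='x': counts = {'x': 0}
i=1, x='x': counts = {'x': 1}
i=2, x='y': counts = {'x': 1, 'y': 2}
i=3, x='z': counts = {'x': 1, 'y': 2, 'z': 3}
i=4, x='y': counts = {'x': 1, 'y': 6, 'z': 3}
i=5, x='z': counts = {'x': 1, 'y': 6, 'z': 8}
i=6, x='y': counts = {'x': 1, 'y': 12, 'z': 8}
i=7, x='z': counts = {'x': 1, 'y': 12, 'z': 15}
i=8, x='z': counts = {'x': 1, 'y': 12, 'z': 23}
i=9, x='z': counts = {'x': 1, 'y': 12, 'z': 32}

{'x': 1, 'y': 12, 'z': 32}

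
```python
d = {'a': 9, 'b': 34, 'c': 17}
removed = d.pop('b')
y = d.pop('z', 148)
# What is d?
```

After line 1: d = {'a': 9, 'b': 34, 'c': 17}
After line 2 (pop 'b' returns 34): d = {'a': 9, 'c': 17}, removed = 34
After line 3 (pop 'z' missing, returns default 148): d = {'a': 9, 'c': 17}, y = 148

{'a': 9, 'c': 17}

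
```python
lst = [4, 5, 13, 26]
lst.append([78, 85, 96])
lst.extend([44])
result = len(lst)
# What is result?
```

After line 1: lst = [4, 5, 13, 26]
After line 2 (append adds [78, 85, 96] as single element): lst = [4, 5, 13, 26, [78, 85, 96]]
After line 3 (extend unpacks [44], adds 44): lst = [4, 5, 13, 26, [78, 85, 96], 44]
After line 4: result = len(lst) = 6

6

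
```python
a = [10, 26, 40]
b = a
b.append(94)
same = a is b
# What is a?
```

After line 1: a = [10, 26, 40]
After line 2 (b = a is an alias, same object): a = [10, 26, 40], b = [10, 26, 40]
After line 3 (b.append mutates the shared list): a = [10, 26, 40, 94], b = [10, 26, 40, 94]
After line 4 (same = a is b; same object -> True): same = True

[10, 26, 40, 94]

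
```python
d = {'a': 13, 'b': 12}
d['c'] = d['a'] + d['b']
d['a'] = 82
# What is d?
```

After line 1: d = {'a': 13, 'b': 12}
After line 2 (d['c'] = 13 + 12): d = {'a': 13, 'b': 12, 'c': 25}
After line 3: d = {'a': 82, 'b': 12, 'c': 25}

{'a': 82, 'b': 12, 'c': 25}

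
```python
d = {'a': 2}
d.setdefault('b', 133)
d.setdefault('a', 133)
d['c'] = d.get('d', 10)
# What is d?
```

After line 1: d = {'a': 2}
After line 2 (setdefault adds 'b'=133): d = {'a': 2, 'b': 133}
After line 3 (setdefault 'a' no-op, already exists): d = {'a': 2, 'b': 133}
After line 4 (get('d', 10) returns default since 'd' not in d): d = {'a': 2, 'b': 133, 'c': 10}

{'a': 2, 'b': 133, 'c': 10}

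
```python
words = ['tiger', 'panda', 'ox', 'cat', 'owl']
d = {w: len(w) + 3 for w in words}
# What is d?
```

{'tiger': 8, 'panda': 8, 'ox': 5, 'cat': 6, 'owl': 6}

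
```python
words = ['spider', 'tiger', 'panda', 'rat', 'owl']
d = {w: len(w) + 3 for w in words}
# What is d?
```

{'spider': 9, 'tiger': 8, 'panda': 8, 'rat': 6, 'owl': 6}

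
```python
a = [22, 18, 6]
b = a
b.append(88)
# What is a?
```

After line 1: a = [22, 18, 6]
After line 2 (b = a is an alias, same object): a = [22, 18, 6], b = [22, 18, 6]
After line 3 (b.append mutates the shared list): a = [22, 18, 6, 88], b = [22, 18, 6, 88]

[22, 18, 6, 88]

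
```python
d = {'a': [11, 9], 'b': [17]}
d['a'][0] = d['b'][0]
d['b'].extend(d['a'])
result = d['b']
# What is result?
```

After line 1: d = {'a': [11, 9], 'b': [17]}
After line 2 (a[0] = b[0] = 17): d = {'a': [17, 9], 'b': [17]}
After line 3 (b.extend(a) appends [17, 9]): d = {'a': [17, 9], 'b': [17, 17, 9]}
After line 4: result = d['b'] = [17, 17, 9]

[17, 17, 9]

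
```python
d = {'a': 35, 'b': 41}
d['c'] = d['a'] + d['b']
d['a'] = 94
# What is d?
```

After line 1: d = {'a': 35, 'b': 41}
After line 2 (d['c'] = 35 + 41): d = {'a': 35, 'b': 41, 'c': 76}
After line 3: d = {'a': 94, 'b': 41, 'c': 76}

{'a': 94, 'b': 41, 'c': 76}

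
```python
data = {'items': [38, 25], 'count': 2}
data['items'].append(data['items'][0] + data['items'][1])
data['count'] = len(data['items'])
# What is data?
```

After line 1: data = {'items': [38, 25], 'count': 2}
After line 2 (append 38 + 25 = 63): data = {'items': [38, 25, 63], 'count': 2}
After line 3 (count = len(items) = 3): data = {'items': [38, 25, 63], 'count': 3}

{'items': [38, 25, 63], 'count': 3}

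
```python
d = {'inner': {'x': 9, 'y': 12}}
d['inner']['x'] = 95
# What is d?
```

After line 1: d = {'inner': {'x': 9, 'y': 12}}
After line 2 (inner x overwritten): d = {'inner': {'x': 95, 'y': 12}}

{'inner': {'x': 95, 'y': 12}}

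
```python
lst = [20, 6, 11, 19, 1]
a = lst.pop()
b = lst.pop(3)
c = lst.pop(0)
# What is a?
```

After line 1: lst = [20, 6, 11, 19, 1]
After line 2 (pop() -> a = 1): lst = [20, 6, 11, 19]
After line 3 (pop(3) -> b = 19): lst = [20, 6, 11]
After line 4 (pop(0) -> c = 20): lst = [6, 11]

1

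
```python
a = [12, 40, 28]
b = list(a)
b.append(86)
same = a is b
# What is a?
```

After line 1: a = [12, 40, 28]
After line 2 (b = list(a) is a shallow copy, new object): a = [12, 40, 28], b = [12, 40, 28]
After line 3 (append only mutates b): a = [12, 40, 28], b = [12, 40, 28, 86]
After line 4 (same = a is b; different objects -> False): same = False

[12, 40, 28]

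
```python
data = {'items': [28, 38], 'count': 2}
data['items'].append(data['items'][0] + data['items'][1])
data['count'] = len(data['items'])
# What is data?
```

After line 1: data = {'items': [28, 38], 'count': 2}
After line 2 (append 28 + 38 = 66): data = {'items': [28, 38, 66], 'count': 2}
After line 3 (count = len(items) = 3): data = {'items': [28, 38, 66], 'count': 3}

{'items': [28, 38, 66], 'count': 3}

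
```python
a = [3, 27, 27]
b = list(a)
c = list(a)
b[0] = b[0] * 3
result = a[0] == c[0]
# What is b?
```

After line 1: a = [3, 27, 27]
After line 2 (b = list(a), copy): a = [3, 27, 27], b = [3, 27, 27]
After line 3 (c = list(a) is a copy, new object): c = [3, 27, 27]
After line 4 (b[0] = 3 * 3 = 9; only b mutates (copy)): a = [3, 27, 27], b = [9, 27, 27], c = [3, 27, 27]
After line 5 (a[0] = 3, c[0] = 3; result = True)

[9, 27, 27]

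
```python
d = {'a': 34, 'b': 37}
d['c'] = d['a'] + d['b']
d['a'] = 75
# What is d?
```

After line 1: d = {'a': 34, 'b': 37}
After line 2 (d['c'] = 34 + 37): d = {'a': 34, 'b': 37, 'c': 71}
After line 3: d = {'a': 75, 'b': 37, 'c': 71}

{'a': 75, 'b': 37, 'c': 71}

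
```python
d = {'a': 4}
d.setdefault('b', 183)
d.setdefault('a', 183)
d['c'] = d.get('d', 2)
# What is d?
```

After line 1: d = {'a': 4}
After line 2 (setdefault adds 'b'=183): d = {'a': 4, 'b': 183}
After line 3 (setdefault 'a' no-op, already exists): d = {'a': 4, 'b': 183}
After line 4 (get('d', 2) returns default since 'd' not in d): d = {'a': 4, 'b': 183, 'c': 2}

{'a': 4, 'b': 183, 'c': 2}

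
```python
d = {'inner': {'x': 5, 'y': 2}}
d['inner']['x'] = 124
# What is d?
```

After line 1: d = {'inner': {'x': 5, 'y': 2}}
After line 2 (inner x overwritten): d = {'inner': {'x': 124, 'y': 2}}

{'inner': {'x': 124, 'y': 2}}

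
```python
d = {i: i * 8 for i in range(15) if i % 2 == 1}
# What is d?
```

{1: 8, 3: 24, 5: 40, 7: 56, 9: 72, 11: 88, 13: 104}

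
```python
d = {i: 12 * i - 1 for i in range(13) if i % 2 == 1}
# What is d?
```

{1: 11, 3: 35, 5: 59, 7: 83, 9: 107, 11: 131}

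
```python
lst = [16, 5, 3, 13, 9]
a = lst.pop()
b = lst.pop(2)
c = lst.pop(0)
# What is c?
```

After line 1: lst = [16, 5, 3, 13, 9]
After line 2 (pop() -> a = 9): lst = [16, 5, 3, 13]
After line 3 (pop(2) -> b = 3): lst = [16, 5, 13]
After line 4 (pop(0) -> c = 16): lst = [5, 13]

16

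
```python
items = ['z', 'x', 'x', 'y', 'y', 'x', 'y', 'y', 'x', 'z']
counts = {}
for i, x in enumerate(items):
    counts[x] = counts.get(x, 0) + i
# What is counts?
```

Initial: counts = {}, items = ['z', 'x', 'x', 'y', 'y', 'x', 'y', 'y', 'x', 'z']
i=0, x='z': counts = {'z': 0}
i=1, x='x': counts = {'z': 0, 'x': 1}
i=2, x='x': counts = {'z': 0, 'x': 3}
i=3, x='y': counts = {'z': 0, 'x': 3, 'y': 3}
i=4, x='y': counts = {'z': 0, 'x': 3, 'y': 7}
i=5, x='x': counts = {'z': 0, 'x': 8, 'y': 7}
i=6, x='y': counts = {'z': 0, 'x': 8, 'y': 13}
i=7, x='y': counts = {'z': 0, 'x': 8, 'y': 20}
i=8, x='x': counts = {'z': 0, 'x': 16, 'y': 20}
i=9, x='z': counts = {'z': 9, 'x': 16, 'y': 20}

{'z': 9, 'x': 16, 'y': 20}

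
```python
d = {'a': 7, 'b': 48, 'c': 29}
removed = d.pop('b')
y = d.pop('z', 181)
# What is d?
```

After line 1: d = {'a': 7, 'b': 48, 'c': 29}
After line 2 (pop 'b' returns 48): d = {'a': 7, 'c': 29}, removed = 48
After line 3 (pop 'z' missing, returns default 181): d = {'a': 7, 'c': 29}, y = 181

{'a': 7, 'c': 29}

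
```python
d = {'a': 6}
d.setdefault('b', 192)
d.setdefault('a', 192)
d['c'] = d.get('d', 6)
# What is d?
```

After line 1: d = {'a': 6}
After line 2 (setdefault adds 'b'=192): d = {'a': 6, 'b': 192}
After line 3 (setdefault 'a' no-op, already exists): d = {'a': 6, 'b': 192}
After line 4 (get('d', 6) returns default since 'd' not in d): d = {'a': 6, 'b': 192, 'c': 6}

{'a': 6, 'b': 192, 'c': 6}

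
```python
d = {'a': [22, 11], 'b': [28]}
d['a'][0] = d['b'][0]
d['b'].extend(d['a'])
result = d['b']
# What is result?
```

After line 1: d = {'a': [22, 11], 'b': [28]}
After line 2 (a[0] = b[0] = 28): d = {'a': [28, 11], 'b': [28]}
After line 3 (b.extend(a) appends [28, 11]): d = {'a': [28, 11], 'b': [28, 28, 11]}
After line 4: result = d['b'] = [28, 28, 11]

[28, 28, 11]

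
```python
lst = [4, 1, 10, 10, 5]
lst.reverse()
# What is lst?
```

[5, 10, 10, 1, 4]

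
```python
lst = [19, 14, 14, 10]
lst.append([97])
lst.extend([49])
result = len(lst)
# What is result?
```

After line 1: lst = [19, 14, 14, 10]
After line 2 (append adds [97] as single element): lst = [19, 14, 14, 10, [97]]
After line 3 (extend unpacks [49], adds 49): lst = [19, 14, 14, 10, [97], 49]
After line 4: result = len(lst) = 6

6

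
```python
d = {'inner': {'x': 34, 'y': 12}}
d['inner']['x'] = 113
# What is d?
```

After line 1: d = {'inner': {'x': 34, 'y': 12}}
After line 2 (inner x overwritten): d = {'inner': {'x': 113, 'y': 12}}

{'inner': {'x': 113, 'y': 12}}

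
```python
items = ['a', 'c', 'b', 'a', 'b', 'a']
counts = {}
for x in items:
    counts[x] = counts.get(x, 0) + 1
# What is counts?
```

Initial: counts = {}, items = ['a', 'c', 'b', 'a', 'b', 'a']
See 'a': counts = {'a': 1}
See 'c': counts = {'a': 1, 'c': 1}
See 'b': counts = {'a': 1, 'c': 1, 'b': 1}
See 'a': counts = {'a': 2, 'c': 1, 'b': 1}
See 'b': counts = {'a': 2, 'c': 1, 'b': 2}
See 'a': counts = {'a': 3, 'c': 1, 'b': 2}

{'a': 3, 'c': 1, 'b': 2}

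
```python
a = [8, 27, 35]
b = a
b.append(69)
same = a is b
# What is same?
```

After line 1: a = [8, 27, 35]
After line 2 (b = a is an alias, same object): a = [8, 27, 35], b = [8, 27, 35]
After line 3 (b.append mutates the shared list): a = [8, 27, 35, 69], b = [8, 27, 35, 69]
After line 4 (same = a is b; same object -> True): same = True

True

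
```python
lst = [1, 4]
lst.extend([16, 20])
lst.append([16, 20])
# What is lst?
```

After line 1: lst = [1, 4]
After line 2 (extend unpacks [16, 20]): lst = [1, 4, 16, 20]
After line 3 (append adds [16, 20] as single element): lst = [1, 4, 16, 20, [16, 20]]

[1, 4, 16, 20, [16, 20]]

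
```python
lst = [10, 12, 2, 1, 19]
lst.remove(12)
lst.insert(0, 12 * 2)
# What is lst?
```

After line 1: lst = [10, 12, 2, 1, 19]
After line 2 (remove first 12): lst = [10, 2, 1, 19]
After line 3 (insert 24 at index 0): lst = [24, 10, 2, 1, 19]

[24, 10, 2, 1, 19]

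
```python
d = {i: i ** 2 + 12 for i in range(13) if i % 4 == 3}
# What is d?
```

{3: 21, 7: 61, 11: 133}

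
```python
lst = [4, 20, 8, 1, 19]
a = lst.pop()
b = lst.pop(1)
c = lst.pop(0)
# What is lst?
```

After line 1: lst = [4, 20, 8, 1, 19]
After line 2 (pop() -> a = 19): lst = [4, 20, 8, 1]
After line 3 (pop(1) -> b = 20): lst = [4, 8, 1]
After line 4 (pop(0) -> c = 4): lst = [8, 1]

[8, 1]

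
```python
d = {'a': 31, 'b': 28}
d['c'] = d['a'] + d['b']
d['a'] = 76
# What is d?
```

After line 1: d = {'a': 31, 'b': 28}
After line 2 (d['c'] = 31 + 28): d = {'a': 31, 'b': 28, 'c': 59}
After line 3: d = {'a': 76, 'b': 28, 'c': 59}

{'a': 76, 'b': 28, 'c': 59}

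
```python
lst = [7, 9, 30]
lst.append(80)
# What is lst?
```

[7, 9, 30, 80]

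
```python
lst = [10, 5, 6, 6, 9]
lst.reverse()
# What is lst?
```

[9, 6, 6, 5, 10]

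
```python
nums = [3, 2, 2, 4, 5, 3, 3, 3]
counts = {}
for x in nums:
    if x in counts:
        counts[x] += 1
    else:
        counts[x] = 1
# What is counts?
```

Initial: counts = {}, nums = [3, 2, 2, 4, 5, 3, 3, 3]
See 3: counts = {3: 1}
See 2: counts = {3: 1, 2: 1}
See 2: counts = {3: 1, 2: 2}
See 4: counts = {3: 1, 2: 2, 4: 1}
See 5: counts = {3: 1, 2: 2, 4: 1, 5: 1}
See 3: counts = {3: 2, 2: 2, 4: 1, 5: 1}
See 3: counts = {3: 3, 2: 2, 4: 1, 5: 1}
See 3: counts = {3: 4, 2: 2, 4: 1, 5: 1}

{3: 4, 2: 2, 4: 1, 5: 1}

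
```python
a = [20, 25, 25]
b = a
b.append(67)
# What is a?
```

After line 1: a = [20, 25, 25]
After line 2 (b = a is an alias, same object): a = [20, 25, 25], b = [20, 25, 25]
After line 3 (b.append mutates the shared list): a = [20, 25, 25, 67], b = [20, 25, 25, 67]

[20, 25, 25, 67]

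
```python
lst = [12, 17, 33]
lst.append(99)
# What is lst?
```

[12, 17, 33, 99]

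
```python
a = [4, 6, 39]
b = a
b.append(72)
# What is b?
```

After line 1: a = [4, 6, 39]
After line 2 (b = a is an alias, same object): a = [4, 6, 39], b = [4, 6, 39]
After line 3 (b.append mutates the shared list): a = [4, 6, 39, 72], b = [4, 6, 39, 72]

[4, 6, 39, 72]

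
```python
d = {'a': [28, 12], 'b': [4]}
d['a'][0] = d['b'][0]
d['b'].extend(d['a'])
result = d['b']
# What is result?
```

After line 1: d = {'a': [28, 12], 'b': [4]}
After line 2 (a[0] = b[0] = 4): d = {'a': [4, 12], 'b': [4]}
After line 3 (b.extend(a) appends [4, 12]): d = {'a': [4, 12], 'b': [4, 4, 12]}
After line 4: result = d['b'] = [4, 4, 12]

[4, 4, 12]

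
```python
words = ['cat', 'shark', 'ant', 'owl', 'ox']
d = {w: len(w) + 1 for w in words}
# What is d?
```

{'cat': 4, 'shark': 6, 'ant': 4, 'owl': 4, 'ox': 3}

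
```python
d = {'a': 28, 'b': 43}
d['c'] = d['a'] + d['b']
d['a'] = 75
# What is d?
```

After line 1: d = {'a': 28, 'b': 43}
After line 2 (d['c'] = 28 + 43): d = {'a': 28, 'b': 43, 'c': 71}
After line 3: d = {'a': 75, 'b': 43, 'c': 71}

{'a': 75, 'b': 43, 'c': 71}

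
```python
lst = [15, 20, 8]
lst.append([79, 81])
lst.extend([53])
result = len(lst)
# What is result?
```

After line 1: lst = [15, 20, 8]
After line 2 (append adds [79, 81] as single element): lst = [15, 20, 8, [79, 81]]
After line 3 (extend unpacks [53], adds 53): lst = [15, 20, 8, [79, 81], 53]
After line 4: result = len(lst) = 5

5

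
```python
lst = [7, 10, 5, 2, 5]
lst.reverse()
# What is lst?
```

[5, 2, 5, 10, 7]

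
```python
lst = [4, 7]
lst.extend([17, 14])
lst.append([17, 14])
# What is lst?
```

After line 1: lst = [4, 7]
After line 2 (extend unpacks [17, 14]): lst = [4, 7, 17, 14]
After line 3 (append adds [17, 14] as single element): lst = [4, 7, 17, 14, [17, 14]]

[4, 7, 17, 14, [17, 14]]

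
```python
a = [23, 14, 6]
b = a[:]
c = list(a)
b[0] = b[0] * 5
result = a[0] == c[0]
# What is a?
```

After line 1: a = [23, 14, 6]
After line 2 (b = a[:], copy): a = [23, 14, 6], b = [23, 14, 6]
After line 3 (c = list(a) is a copy, new object): c = [23, 14, 6]
After line 4 (b[0] = 23 * 5 = 115; only b mutates (copy)): a = [23, 14, 6], b = [115, 14, 6], c = [23, 14, 6]
After line 5 (a[0] = 23, c[0] = 23; result = True)

[23, 14, 6]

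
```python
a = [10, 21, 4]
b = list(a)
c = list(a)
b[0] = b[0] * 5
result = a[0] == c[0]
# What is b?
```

After line 1: a = [10, 21, 4]
After line 2 (b = list(a), copy): a = [10, 21, 4], b = [10, 21, 4]
After line 3 (c = list(a) is a copy, new object): c = [10, 21, 4]
After line 4 (b[0] = 10 * 5 = 50; only b mutates (copy)): a = [10, 21, 4], b = [50, 21, 4], c = [10, 21, 4]
After line 5 (a[0] = 10, c[0] = 10; result = True)

[50, 21, 4]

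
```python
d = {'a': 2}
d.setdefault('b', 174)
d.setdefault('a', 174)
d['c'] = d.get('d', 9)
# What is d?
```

After line 1: d = {'a': 2}
After line 2 (setdefault adds 'b'=174): d = {'a': 2, 'b': 174}
After line 3 (setdefault 'a' no-op, already exists): d = {'a': 2, 'b': 174}
After line 4 (get('d', 9) returns default since 'd' not in d): d = {'a': 2, 'b': 174, 'c': 9}

{'a': 2, 'b': 174, 'c': 9}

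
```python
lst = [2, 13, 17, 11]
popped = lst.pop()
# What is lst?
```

[2, 13, 17]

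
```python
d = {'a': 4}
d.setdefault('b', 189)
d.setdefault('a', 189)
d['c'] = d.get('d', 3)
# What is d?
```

After line 1: d = {'a': 4}
After line 2 (setdefault adds 'b'=189): d = {'a': 4, 'b': 189}
After line 3 (setdefault 'a' no-op, already exists): d = {'a': 4, 'b': 189}
After line 4 (get('d', 3) returns default since 'd' not in d): d = {'a': 4, 'b': 189, 'c': 3}

{'a': 4, 'b': 189, 'c': 3}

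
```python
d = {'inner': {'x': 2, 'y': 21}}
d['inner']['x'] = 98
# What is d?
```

After line 1: d = {'inner': {'x': 2, 'y': 21}}
After line 2 (inner x overwritten): d = {'inner': {'x': 98, 'y': 21}}

{'inner': {'x': 98, 'y': 21}}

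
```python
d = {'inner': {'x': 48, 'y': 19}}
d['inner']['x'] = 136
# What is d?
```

After line 1: d = {'inner': {'x': 48, 'y': 19}}
After line 2 (inner x overwritten): d = {'inner': {'x': 136, 'y': 19}}

{'inner': {'x': 136, 'y': 19}}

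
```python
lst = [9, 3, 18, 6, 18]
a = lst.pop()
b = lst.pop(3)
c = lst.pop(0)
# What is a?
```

After line 1: lst = [9, 3, 18, 6, 18]
After line 2 (pop() -> a = 18): lst = [9, 3, 18, 6]
After line 3 (pop(3) -> b = 6): lst = [9, 3, 18]
After line 4 (pop(0) -> c = 9): lst = [3, 18]

18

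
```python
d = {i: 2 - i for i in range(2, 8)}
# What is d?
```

{2: 0, 3: -1, 4: -2, 5: -3, 6: -4, 7: -5}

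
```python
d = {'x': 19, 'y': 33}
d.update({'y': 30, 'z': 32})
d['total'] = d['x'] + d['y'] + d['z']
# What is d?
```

After line 1: d = {'x': 19, 'y': 33}
After line 2 (y overwritten, z added): d = {'x': 19, 'y': 30, 'z': 32}
After line 3 (total = 19 + 30 + 32 = 81): d = {'x': 19, 'y': 30, 'z': 32, 'total': 81}

{'x': 19, 'y': 30, 'z': 32, 'total': 81}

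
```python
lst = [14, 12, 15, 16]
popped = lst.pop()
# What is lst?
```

[14, 12, 15]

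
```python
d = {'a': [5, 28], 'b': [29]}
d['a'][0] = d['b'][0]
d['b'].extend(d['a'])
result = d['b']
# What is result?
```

After line 1: d = {'a': [5, 28], 'b': [29]}
After line 2 (a[0] = b[0] = 29): d = {'a': [29, 28], 'b': [29]}
After line 3 (b.extend(a) appends [29, 28]): d = {'a': [29, 28], 'b': [29, 29, 28]}
After line 4: result = d['b'] = [29, 29, 28]

[29, 29, 28]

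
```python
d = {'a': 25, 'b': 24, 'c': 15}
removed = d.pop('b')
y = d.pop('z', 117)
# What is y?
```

After line 1: d = {'a': 25, 'b': 24, 'c': 15}
After line 2 (pop 'b' returns 24): d = {'a': 25, 'c': 15}, removed = 24
After line 3 (pop 'z' missing, returns default 117): d = {'a': 25, 'c': 15}, y = 117

117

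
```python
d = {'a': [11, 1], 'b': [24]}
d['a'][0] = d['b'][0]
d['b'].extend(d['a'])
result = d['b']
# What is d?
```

After line 1: d = {'a': [11, 1], 'b': [24]}
After line 2 (a[0] = b[0] = 24): d = {'a': [24, 1], 'b': [24]}
After line 3 (b.extend(a) appends [24, 1]): d = {'a': [24, 1], 'b': [24, 24, 1]}
After line 4: result = d['b'] = [24, 24, 1]

{'a': [24, 1], 'b': [24, 24, 1]}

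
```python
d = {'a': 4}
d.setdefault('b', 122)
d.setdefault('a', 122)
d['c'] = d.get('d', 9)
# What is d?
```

After line 1: d = {'a': 4}
After line 2 (setdefault adds 'b'=122): d = {'a': 4, 'b': 122}
After line 3 (setdefault 'a' no-op, already exists): d = {'a': 4, 'b': 122}
After line 4 (get('d', 9) returns default since 'd' not in d): d = {'a': 4, 'b': 122, 'c': 9}

{'a': 4, 'b': 122, 'c': 9}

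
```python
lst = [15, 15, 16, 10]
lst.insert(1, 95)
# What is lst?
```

[15, 95, 15, 16, 10]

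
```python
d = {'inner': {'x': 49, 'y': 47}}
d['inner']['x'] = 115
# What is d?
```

After line 1: d = {'inner': {'x': 49, 'y': 47}}
After line 2 (inner x overwritten): d = {'inner': {'x': 115, 'y': 47}}

{'inner': {'x': 115, 'y': 47}}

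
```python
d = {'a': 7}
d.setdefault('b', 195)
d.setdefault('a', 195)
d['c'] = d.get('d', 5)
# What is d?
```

After line 1: d = {'a': 7}
After line 2 (setdefault adds 'b'=195): d = {'a': 7, 'b': 195}
After line 3 (setdefault 'a' no-op, already exists): d = {'a': 7, 'b': 195}
After line 4 (get('d', 5) returns default since 'd' not in d): d = {'a': 7, 'b': 195, 'c': 5}

{'a': 7, 'b': 195, 'c': 5}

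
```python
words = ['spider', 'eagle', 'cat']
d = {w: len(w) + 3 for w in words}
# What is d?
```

{'spider': 9, 'eagle': 8, 'cat': 6}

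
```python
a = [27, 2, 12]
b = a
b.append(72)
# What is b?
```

After line 1: a = [27, 2, 12]
After line 2 (b = a is an alias, same object): a = [27, 2, 12], b = [27, 2, 12]
After line 3 (b.append mutates the shared list): a = [27, 2, 12, 72], b = [27, 2, 12, 72]

[27, 2, 12, 72]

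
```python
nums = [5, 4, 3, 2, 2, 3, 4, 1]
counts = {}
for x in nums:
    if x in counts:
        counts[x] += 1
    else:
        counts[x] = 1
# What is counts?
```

Initial: counts = {}, nums = [5, 4, 3, 2, 2, 3, 4, 1]
See 5: counts = {5: 1}
See 4: counts = {5: 1, 4: 1}
See 3: counts = {5: 1, 4: 1, 3: 1}
See 2: counts = {5: 1, 4: 1, 3: 1, 2: 1}
See 2: counts = {5: 1, 4: 1, 3: 1, 2: 2}
See 3: counts = {5: 1, 4: 1, 3: 2, 2: 2}
See 4: counts = {5: 1, 4: 2, 3: 2, 2: 2}
See 1: counts = {5: 1, 4: 2, 3: 2, 2: 2, 1: 1}

{5: 1, 4: 2, 3: 2, 2: 2, 1: 1}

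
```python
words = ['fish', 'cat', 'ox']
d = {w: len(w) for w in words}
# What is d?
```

{'fish': 4, 'cat': 3, 'ox': 2}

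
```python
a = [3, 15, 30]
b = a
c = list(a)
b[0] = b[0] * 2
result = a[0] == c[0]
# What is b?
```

After line 1: a = [3, 15, 30]
After line 2 (b = a, alias): a = [3, 15, 30], b = [3, 15, 30]
After line 3 (c = list(a) is a copy, new object): c = [3, 15, 30]
After line 4 (b[0] = 3 * 2 = 6; mutates shared a/b): a = b = [6, 15, 30], c = [3, 15, 30]
After line 5 (a[0] = 6, c[0] = 3; result = False)

[6, 15, 30]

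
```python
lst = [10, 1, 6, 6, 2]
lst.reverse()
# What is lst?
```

[2, 6, 6, 1, 10]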